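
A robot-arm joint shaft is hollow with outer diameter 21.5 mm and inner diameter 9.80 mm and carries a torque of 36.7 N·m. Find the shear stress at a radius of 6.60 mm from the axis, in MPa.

J = π(d_o⁴ − d_i⁴)/32 = π(0.0215⁴ − 0.00980⁴)/32 = 2.007×10^-8 m⁴.
Shear stress varies linearly with radius: τ = T·r/J = 36.70 × 0.00660 / 2.007×10^-8 = 1.207×10^7 Pa.

12.1 MPa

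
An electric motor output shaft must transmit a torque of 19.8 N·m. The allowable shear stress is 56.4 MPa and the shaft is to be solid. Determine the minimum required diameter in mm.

12.1 mm

For a solid shaft τ_max = 16T/(πd³), so d = (16T/(π τ_allow))^(1/3) = (16·19.80/(π·5.64×10^7))^(1/3) = 0.01214 m.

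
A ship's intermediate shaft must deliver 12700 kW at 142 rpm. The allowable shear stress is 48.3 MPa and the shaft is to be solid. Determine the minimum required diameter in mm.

ω = 2π·142/60 = 14.87 rad/s, so T = P/ω = 12700×10³ / 14.87 = 854100 N·m.
For a solid shaft τ_max = 16T/(πd³), so d = (16T/(π τ_allow))^(1/3) = (16·854100/(π·4.83×10^7))^(1/3) = 0.4482 m.

448 mm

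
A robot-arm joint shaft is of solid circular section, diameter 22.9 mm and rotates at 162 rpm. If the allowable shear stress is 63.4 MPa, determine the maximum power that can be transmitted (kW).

2.54 kW

J = πd⁴/32 = π(0.0229)⁴/32 = 2.700×10^-8 m⁴.
T_max = τ_allow·J/r = 6.34×10^7 × 2.700×10^-8 / 0.0115 = 149.5 N·m.
ω = 2π·162/60 = 16.96 rad/s, so P_max = T_max·ω = 2536 W.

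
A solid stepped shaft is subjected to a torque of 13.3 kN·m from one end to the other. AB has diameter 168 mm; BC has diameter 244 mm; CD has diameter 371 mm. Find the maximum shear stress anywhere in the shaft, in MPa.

Under the same torque, τ_max = 16T/(πd³) is largest where d is smallest — segment AB (d = 168 mm).
τ_max = 16·13300/(π·(0.168)³) = 1.429×10^7 Pa.

14.3 MPa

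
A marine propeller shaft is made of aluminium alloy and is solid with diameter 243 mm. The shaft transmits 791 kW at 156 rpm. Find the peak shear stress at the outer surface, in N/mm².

17.2 N/mm²

ω = 2π·156/60 = 16.34 rad/s, so T = P/ω = 791×10³ / 16.34 = 48420 N·m.
J = πd⁴/32 = π(0.243)⁴/32 = 3.423×10^-4 m⁴.
τ_max = T·r/J = 48420 × 0.121 / 3.423×10^-4 = 1.719×10^7 Pa.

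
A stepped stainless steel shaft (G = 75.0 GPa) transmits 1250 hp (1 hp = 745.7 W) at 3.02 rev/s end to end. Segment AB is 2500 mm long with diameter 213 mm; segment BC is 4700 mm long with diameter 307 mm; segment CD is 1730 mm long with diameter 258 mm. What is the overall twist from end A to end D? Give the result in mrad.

ω = 2π·3.02 = 18.98 rad/s, so T = P/ω = 1250×745.7 / 18.98 = 49120 N·m.
J_AB = π(0.213)⁴/32 = 2.02×10^-4 m⁴; J_BC = π(0.307)⁴/32 = 8.72×10^-4 m⁴; J_CD = π(0.258)⁴/32 = 4.35×10^-4 m⁴.
θ = (T/G)·Σ L_i/J_i = (49120/75.0×10⁹)·(2.50/2.02×10^-4 + 4.70/8.72×10^-4 + 1.73/4.35×10^-4) = 0.01424 rad.

14.2 mrad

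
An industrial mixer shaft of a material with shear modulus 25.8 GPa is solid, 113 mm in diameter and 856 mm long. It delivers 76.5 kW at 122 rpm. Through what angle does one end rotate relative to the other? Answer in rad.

ω = 2π·122/60 = 12.78 rad/s, so T = P/ω = 76.5×10³ / 12.78 = 5988 N·m.
J = πd⁴/32 = π(0.113)⁴/32 = 1.601×10^-5 m⁴.
θ = T·L/(G·J) = 5988 × 0.856 / (25.8×10⁹ × 1.601×10^-5) = 0.01241 rad.

0.0124 rad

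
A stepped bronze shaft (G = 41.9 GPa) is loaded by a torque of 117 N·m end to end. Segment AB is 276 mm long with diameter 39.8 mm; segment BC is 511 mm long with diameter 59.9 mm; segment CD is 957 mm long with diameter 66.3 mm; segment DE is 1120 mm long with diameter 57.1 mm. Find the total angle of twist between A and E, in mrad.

8.66 mrad

J_AB = π(0.0398)⁴/32 = 2.46×10^-7 m⁴; J_BC = π(0.0599)⁴/32 = 1.26×10^-6 m⁴; J_CD = π(0.0663)⁴/32 = 1.90×10^-6 m⁴; J_DE = π(0.0571)⁴/32 = 1.04×10^-6 m⁴.
θ = (T/G)·Σ L_i/J_i = (117.0/41.9×10⁹)·(0.276/2.46×10^-7 + 0.511/1.26×10^-6 + 0.957/1.90×10^-6 + 1.12/1.04×10^-6) = 8.663×10^-3 rad.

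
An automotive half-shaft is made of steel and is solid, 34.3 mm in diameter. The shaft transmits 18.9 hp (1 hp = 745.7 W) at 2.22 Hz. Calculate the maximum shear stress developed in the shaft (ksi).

18.5 ksi

ω = 2π·2.22 = 13.95 rad/s, so T = P/ω = 18.9×745.7 / 13.95 = 1010 N·m.
J = πd⁴/32 = π(0.0343)⁴/32 = 1.359×10^-7 m⁴.
τ_max = T·r/J = 1010 × 0.0171 / 1.359×10^-7 = 1.275×10^8 Pa.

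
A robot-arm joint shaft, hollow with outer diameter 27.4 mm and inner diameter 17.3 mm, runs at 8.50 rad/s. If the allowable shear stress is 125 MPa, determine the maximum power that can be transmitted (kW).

3.61 kW

J = π(d_o⁴ − d_i⁴)/32 = π(0.0274⁴ − 0.0173⁴)/32 = 4.654×10^-8 m⁴.
T_max = τ_allow·J/r = 1.25×10^8 × 4.654×10^-8 / 0.0137 = 424.6 N·m.
ω = 8.50 rad/s, so P_max = T_max·ω = 3610 W.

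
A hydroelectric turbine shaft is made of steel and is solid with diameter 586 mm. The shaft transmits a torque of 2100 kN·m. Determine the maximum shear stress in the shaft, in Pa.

J = πd⁴/32 = π(0.586)⁴/32 = 0.01158 m⁴.
τ_max = T·r/J = 2.100e6 × 0.293 / 0.01158 = 5.315×10^7 Pa.

5.31e7 Pa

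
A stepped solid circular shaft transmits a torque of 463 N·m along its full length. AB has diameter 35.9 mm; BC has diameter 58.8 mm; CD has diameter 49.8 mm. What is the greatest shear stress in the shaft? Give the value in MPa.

51.0 MPa

Under the same torque, τ_max = 16T/(πd³) is largest where d is smallest — segment AB (d = 35.9 mm).
τ_max = 16·463.0/(π·(0.0359)³) = 5.096×10^7 Pa.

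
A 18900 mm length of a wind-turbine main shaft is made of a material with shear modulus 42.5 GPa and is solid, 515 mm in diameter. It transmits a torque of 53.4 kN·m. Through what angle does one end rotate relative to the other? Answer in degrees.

J = πd⁴/32 = π(0.515)⁴/32 = 6.906×10^-3 m⁴.
θ = T·L/(G·J) = 53400 × 18.9 / (42.5×10⁹ × 6.906×10^-3) = 3.439×10^-3 rad.

0.197°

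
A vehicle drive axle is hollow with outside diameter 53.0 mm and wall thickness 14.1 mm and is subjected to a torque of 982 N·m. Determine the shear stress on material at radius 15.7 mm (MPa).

J = π(d_o⁴ − d_i⁴)/32 = π(0.0530⁴ − 0.0248⁴)/32 = 7.375×10^-7 m⁴.
Shear stress varies linearly with radius: τ = T·r/J = 982.0 × 0.0157 / 7.375×10^-7 = 2.090×10^7 Pa.

20.9 MPa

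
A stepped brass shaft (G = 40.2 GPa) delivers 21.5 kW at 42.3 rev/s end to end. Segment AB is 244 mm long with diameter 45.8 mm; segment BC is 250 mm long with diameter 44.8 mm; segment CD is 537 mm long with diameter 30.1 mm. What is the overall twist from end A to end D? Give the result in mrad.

ω = 2π·42.3 = 265.8 rad/s, so T = P/ω = 21.5×10³ / 265.8 = 80.89 N·m.
J_AB = π(0.0458)⁴/32 = 4.32×10^-7 m⁴; J_BC = π(0.0448)⁴/32 = 3.95×10^-7 m⁴; J_CD = π(0.0301)⁴/32 = 8.06×10^-8 m⁴.
θ = (T/G)·Σ L_i/J_i = (80.89/40.2×10⁹)·(0.244/4.32×10^-7 + 0.250/3.95×10^-7 + 0.537/8.06×10^-8) = 0.01582 rad.

15.8 mrad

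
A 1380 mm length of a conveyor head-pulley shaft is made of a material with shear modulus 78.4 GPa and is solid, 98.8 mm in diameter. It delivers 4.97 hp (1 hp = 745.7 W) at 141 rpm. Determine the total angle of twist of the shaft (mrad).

ω = 2π·141/60 = 14.77 rad/s, so T = P/ω = 4.97×745.7 / 14.77 = 251.0 N·m.
J = πd⁴/32 = π(0.0988)⁴/32 = 9.355×10^-6 m⁴.
θ = T·L/(G·J) = 251.0 × 1.38 / (78.4×10⁹ × 9.355×10^-6) = 4.723×10^-4 rad.

0.472 mrad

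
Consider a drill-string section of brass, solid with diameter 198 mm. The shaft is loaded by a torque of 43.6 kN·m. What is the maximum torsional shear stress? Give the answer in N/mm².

J = πd⁴/32 = π(0.198)⁴/32 = 1.509×10^-4 m⁴.
τ_max = T·r/J = 43600 × 0.0990 / 1.509×10^-4 = 2.861×10^7 Pa.

28.6 N/mm²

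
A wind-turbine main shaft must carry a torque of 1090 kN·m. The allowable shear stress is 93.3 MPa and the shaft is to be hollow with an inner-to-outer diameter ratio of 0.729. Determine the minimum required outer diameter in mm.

For a hollow shaft with d_i/d_o = 0.729: τ_max = 16T/(π d_o³ (1−k⁴)), so d_o = [16T/(π τ_allow (1−k⁴))]^(1/3) = [16·1.090e6/(π·9.33×10^7·0.7176)]^(1/3) = 0.4361 m.

436 mm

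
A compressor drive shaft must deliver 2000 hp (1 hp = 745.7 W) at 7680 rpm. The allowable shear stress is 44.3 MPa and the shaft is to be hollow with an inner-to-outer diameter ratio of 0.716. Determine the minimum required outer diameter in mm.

ω = 2π·7680/60 = 804.2 rad/s, so T = P/ω = 2000×745.7 / 804.2 = 1854 N·m.
For a hollow shaft with d_i/d_o = 0.716: τ_max = 16T/(π d_o³ (1−k⁴)), so d_o = [16T/(π τ_allow (1−k⁴))]^(1/3) = [16·1854/(π·4.43×10^7·0.7372)]^(1/3) = 0.06613 m.

66.1 mm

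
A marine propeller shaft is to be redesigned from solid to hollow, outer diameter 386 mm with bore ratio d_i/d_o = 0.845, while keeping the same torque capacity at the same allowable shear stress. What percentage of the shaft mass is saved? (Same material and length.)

Equal τ_max and T ⇒ the solid shaft needs d_s³ = d_o³(1−k⁴), so d_s = 386·(1−0.845⁴)^(1/3) = 304.3 mm.
Area ratio A_h/A_s = d_o²(1−k²)/d_s² = (1−k²)/(1−k⁴)^(2/3) = 0.4600.
Mass saving = 1 − 0.4600 = 54.0 %.

54.0 %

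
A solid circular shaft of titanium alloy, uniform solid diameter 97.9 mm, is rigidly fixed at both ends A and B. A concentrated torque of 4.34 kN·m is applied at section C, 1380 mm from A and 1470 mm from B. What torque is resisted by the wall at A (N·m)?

2240 N·m

With uniform GJ and both ends fixed, compatibility θ_AC = θ_CB gives T_A·a = T_B·b, together with T_A + T_B = T₀.
T_A = T₀·b/(a+b) = 4340·1470/2850 = 2239 N·m; T_B = 2101 N·m.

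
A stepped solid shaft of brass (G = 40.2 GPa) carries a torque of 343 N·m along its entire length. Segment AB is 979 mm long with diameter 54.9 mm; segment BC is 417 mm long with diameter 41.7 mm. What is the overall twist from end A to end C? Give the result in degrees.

J_AB = π(0.0549)⁴/32 = 8.92×10^-7 m⁴; J_BC = π(0.0417)⁴/32 = 2.97×10^-7 m⁴.
θ = (T/G)·Σ L_i/J_i = (343.0/40.2×10⁹)·(0.979/8.92×10^-7 + 0.417/2.97×10^-7) = 0.02135 rad.

1.22°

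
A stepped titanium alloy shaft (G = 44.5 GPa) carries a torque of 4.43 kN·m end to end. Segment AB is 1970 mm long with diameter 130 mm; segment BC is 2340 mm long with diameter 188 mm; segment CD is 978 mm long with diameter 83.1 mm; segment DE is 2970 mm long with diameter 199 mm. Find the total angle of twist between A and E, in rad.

J_AB = π(0.130)⁴/32 = 2.80×10^-5 m⁴; J_BC = π(0.188)⁴/32 = 1.23×10^-4 m⁴; J_CD = π(0.0831)⁴/32 = 4.68×10^-6 m⁴; J_DE = π(0.199)⁴/32 = 1.54×10^-4 m⁴.
θ = (T/G)·Σ L_i/J_i = (4430/44.5×10⁹)·(1.97/2.80×10^-5 + 2.34/1.23×10^-4 + 0.978/4.68×10^-6 + 2.97/1.54×10^-4) = 0.03161 rad.

0.0316 rad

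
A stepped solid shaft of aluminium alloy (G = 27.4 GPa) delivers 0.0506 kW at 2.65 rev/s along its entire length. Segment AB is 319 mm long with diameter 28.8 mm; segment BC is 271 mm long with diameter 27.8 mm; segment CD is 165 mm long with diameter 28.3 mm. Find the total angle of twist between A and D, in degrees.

ω = 2π·2.65 = 16.65 rad/s, so T = P/ω = 0.0506×10³ / 16.65 = 3.039 N·m.
J_AB = π(0.0288)⁴/32 = 6.75×10^-8 m⁴; J_BC = π(0.0278)⁴/32 = 5.86×10^-8 m⁴; J_CD = π(0.0283)⁴/32 = 6.30×10^-8 m⁴.
θ = (T/G)·Σ L_i/J_i = (3.039/27.4×10⁹)·(0.319/6.75×10^-8 + 0.271/5.86×10^-8 + 0.165/6.30×10^-8) = 1.327×10^-3 rad.

0.0760°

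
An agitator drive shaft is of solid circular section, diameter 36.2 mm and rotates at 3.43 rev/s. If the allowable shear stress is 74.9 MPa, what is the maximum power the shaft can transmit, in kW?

J = πd⁴/32 = π(0.0362)⁴/32 = 1.686×10^-7 m⁴.
T_max = τ_allow·J/r = 7.49×10^7 × 1.686×10^-7 / 0.0181 = 697.6 N·m.
ω = 2π·3.43 = 21.55 rad/s, so P_max = T_max·ω = 1.504×10^4 W.

15.0 kW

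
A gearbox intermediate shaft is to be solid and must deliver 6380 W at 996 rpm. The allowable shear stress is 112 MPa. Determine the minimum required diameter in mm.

ω = 2π·996/60 = 104.3 rad/s, so T = P/ω = 6380 / 104.3 = 61.17 N·m.
For a solid shaft τ_max = 16T/(πd³), so d = (16T/(π τ_allow))^(1/3) = (16·61.17/(π·1.12×10^8))^(1/3) = 0.01406 m.

14.1 mm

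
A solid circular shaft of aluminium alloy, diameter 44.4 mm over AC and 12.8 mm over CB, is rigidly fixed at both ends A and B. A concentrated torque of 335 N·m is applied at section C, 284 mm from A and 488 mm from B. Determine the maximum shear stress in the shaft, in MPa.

Compatibility: T_A·a/J_AC = T_B·b/J_CB with T_A + T_B = T₀.
J_AC = 3.82×10^-7 m⁴, J_CB = 2.64×10^-9 m⁴, so T_A = T₀·(J_AC/a)/((J_AC/a)+(J_CB/b)) = 333.7 N·m, T_B = 1.341 N·m.
τ in each portion: τ_AC = 1.94×10^7 Pa, τ_CB = 3.26×10^6 Pa; maximum is in AC.
τ_max = T_AC·r/J = 333.7·0.0222/3.82×10^-7 = 1.941×10^7 Pa.

19.4 MPa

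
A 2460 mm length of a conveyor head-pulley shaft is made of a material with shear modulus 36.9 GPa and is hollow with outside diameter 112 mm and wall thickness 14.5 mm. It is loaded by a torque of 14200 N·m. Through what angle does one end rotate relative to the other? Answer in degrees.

J = π(d_o⁴ − d_i⁴)/32 = π(0.112⁴ − 0.0830⁴)/32 = 1.079×10^-5 m⁴.
θ = T·L/(G·J) = 14200 × 2.46 / (36.9×10⁹ × 1.079×10^-5) = 0.08775 rad.

5.03°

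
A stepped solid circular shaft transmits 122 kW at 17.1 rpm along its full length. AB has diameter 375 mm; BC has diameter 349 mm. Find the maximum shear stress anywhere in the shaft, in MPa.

ω = 2π·17.1/60 = 1.791 rad/s, so T = P/ω = 122×10³ / 1.791 = 68130 N·m.
Under the same torque, τ_max = 16T/(πd³) is largest where d is smallest — segment BC (d = 349 mm).
τ_max = 16·68130/(π·(0.349)³) = 8.163×10^6 Pa.

8.16 MPa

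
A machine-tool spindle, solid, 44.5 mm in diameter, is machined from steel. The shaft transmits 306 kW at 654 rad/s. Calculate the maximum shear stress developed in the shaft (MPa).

ω = 654 rad/s, so T = P/ω = 306×10³ / 654.0 = 467.9 N·m.
J = πd⁴/32 = π(0.0445)⁴/32 = 3.850×10^-7 m⁴.
τ_max = T·r/J = 467.9 × 0.0222 / 3.850×10^-7 = 2.704×10^7 Pa.

27.0 MPa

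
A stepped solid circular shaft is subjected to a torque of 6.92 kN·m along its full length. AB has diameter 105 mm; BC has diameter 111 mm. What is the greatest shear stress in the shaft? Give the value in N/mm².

30.4 N/mm²

Under the same torque, τ_max = 16T/(πd³) is largest where d is smallest — segment AB (d = 105 mm).
τ_max = 16·6920/(π·(0.105)³) = 3.044×10^7 Pa.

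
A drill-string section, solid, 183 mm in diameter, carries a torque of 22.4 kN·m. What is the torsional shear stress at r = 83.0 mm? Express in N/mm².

J = πd⁴/32 = π(0.183)⁴/32 = 1.101×10^-4 m⁴.
Shear stress varies linearly with radius: τ = T·r/J = 22400 × 0.0830 / 1.101×10^-4 = 1.689×10^7 Pa.

16.9 N/mm²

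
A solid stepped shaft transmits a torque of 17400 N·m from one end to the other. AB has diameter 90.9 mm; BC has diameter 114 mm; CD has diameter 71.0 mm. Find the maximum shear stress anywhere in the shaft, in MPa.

Under the same torque, τ_max = 16T/(πd³) is largest where d is smallest — segment CD (d = 71.0 mm).
τ_max = 16·17400/(π·(0.0710)³) = 2.476×10^8 Pa.

248 MPa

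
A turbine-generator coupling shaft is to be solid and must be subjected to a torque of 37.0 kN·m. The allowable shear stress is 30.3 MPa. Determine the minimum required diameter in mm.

184 mm

For a solid shaft τ_max = 16T/(πd³), so d = (16T/(π τ_allow))^(1/3) = (16·37000/(π·3.03×10^7))^(1/3) = 0.1839 m.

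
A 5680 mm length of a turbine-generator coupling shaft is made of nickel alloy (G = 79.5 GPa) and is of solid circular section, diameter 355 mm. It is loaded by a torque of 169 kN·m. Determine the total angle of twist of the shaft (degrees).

J = πd⁴/32 = π(0.355)⁴/32 = 1.559×10^-3 m⁴.
θ = T·L/(G·J) = 169000 × 5.68 / (79.5×10⁹ × 1.559×10^-3) = 7.744×10^-3 rad.

0.444°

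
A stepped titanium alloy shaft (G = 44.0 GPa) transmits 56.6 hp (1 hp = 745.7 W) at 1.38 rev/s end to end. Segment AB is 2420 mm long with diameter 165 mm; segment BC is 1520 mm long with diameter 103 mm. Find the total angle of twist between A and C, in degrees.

ω = 2π·1.38 = 8.671 rad/s, so T = P/ω = 56.6×745.7 / 8.671 = 4868 N·m.
J_AB = π(0.165)⁴/32 = 7.28×10^-5 m⁴; J_BC = π(0.103)⁴/32 = 1.10×10^-5 m⁴.
θ = (T/G)·Σ L_i/J_i = (4868/44.0×10⁹)·(2.42/7.28×10^-5 + 1.52/1.10×10^-5) = 0.01890 rad.

1.08°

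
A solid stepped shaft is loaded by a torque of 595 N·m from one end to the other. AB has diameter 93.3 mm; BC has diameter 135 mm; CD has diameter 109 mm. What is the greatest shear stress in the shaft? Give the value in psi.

Under the same torque, τ_max = 16T/(πd³) is largest where d is smallest — segment AB (d = 93.3 mm).
τ_max = 16·595.0/(π·(0.0933)³) = 3.731×10^6 Pa.

541 psi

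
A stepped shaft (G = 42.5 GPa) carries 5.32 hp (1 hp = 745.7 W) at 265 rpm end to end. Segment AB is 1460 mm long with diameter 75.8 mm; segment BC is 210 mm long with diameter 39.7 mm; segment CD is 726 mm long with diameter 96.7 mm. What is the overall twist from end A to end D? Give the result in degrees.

ω = 2π·265/60 = 27.75 rad/s, so T = P/ω = 5.32×745.7 / 27.75 = 143.0 N·m.
J_AB = π(0.0758)⁴/32 = 3.24×10^-6 m⁴; J_BC = π(0.0397)⁴/32 = 2.44×10^-7 m⁴; J_CD = π(0.0967)⁴/32 = 8.58×10^-6 m⁴.
θ = (T/G)·Σ L_i/J_i = (143.0/42.5×10⁹)·(1.46/3.24×10^-6 + 0.210/2.44×10^-7 + 0.726/8.58×10^-6) = 4.696×10^-3 rad.

0.269°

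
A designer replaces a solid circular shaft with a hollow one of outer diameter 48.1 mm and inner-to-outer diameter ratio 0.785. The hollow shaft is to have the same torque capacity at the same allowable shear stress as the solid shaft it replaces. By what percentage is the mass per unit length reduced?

47.2 %

Equal τ_max and T ⇒ the solid shaft needs d_s³ = d_o³(1−k⁴), so d_s = 48.1·(1−0.785⁴)^(1/3) = 41.02 mm.
Area ratio A_h/A_s = d_o²(1−k²)/d_s² = (1−k²)/(1−k⁴)^(2/3) = 0.5277.
Mass saving = 1 − 0.5277 = 47.2 %.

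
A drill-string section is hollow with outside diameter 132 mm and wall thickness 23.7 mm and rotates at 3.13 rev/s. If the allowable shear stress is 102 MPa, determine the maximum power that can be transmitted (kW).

J = π(d_o⁴ − d_i⁴)/32 = π(0.132⁴ − 0.0846⁴)/32 = 2.478×10^-5 m⁴.
T_max = τ_allow·J/r = 1.02×10^8 × 2.478×10^-5 / 0.0660 = 38290 N·m.
ω = 2π·3.13 = 19.67 rad/s, so P_max = T_max·ω = 7.530×10^5 W.

753 kW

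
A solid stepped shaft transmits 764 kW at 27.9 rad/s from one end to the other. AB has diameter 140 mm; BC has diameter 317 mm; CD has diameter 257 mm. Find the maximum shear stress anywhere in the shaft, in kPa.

ω = 27.9 rad/s, so T = P/ω = 764×10³ / 27.90 = 27380 N·m.
Under the same torque, τ_max = 16T/(πd³) is largest where d is smallest — segment AB (d = 140 mm).
τ_max = 16·27380/(π·(0.140)³) = 5.082×10^7 Pa.

50800 kPa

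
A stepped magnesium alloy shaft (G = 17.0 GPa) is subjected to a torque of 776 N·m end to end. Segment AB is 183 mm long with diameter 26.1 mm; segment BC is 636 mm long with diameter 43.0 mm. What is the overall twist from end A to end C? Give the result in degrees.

15.5°

J_AB = π(0.0261)⁴/32 = 4.56×10^-8 m⁴; J_BC = π(0.0430)⁴/32 = 3.36×10^-7 m⁴.
θ = (T/G)·Σ L_i/J_i = (776.0/17.0×10⁹)·(0.183/4.56×10^-8 + 0.636/3.36×10^-7) = 0.2699 rad.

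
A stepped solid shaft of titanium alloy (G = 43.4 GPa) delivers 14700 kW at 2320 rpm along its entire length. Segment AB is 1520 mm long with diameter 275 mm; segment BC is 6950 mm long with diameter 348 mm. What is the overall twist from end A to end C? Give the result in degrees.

0.602°

ω = 2π·2320/60 = 242.9 rad/s, so T = P/ω = 14700×10³ / 242.9 = 60510 N·m.
J_AB = π(0.275)⁴/32 = 5.61×10^-4 m⁴; J_BC = π(0.348)⁴/32 = 1.44×10^-3 m⁴.
θ = (T/G)·Σ L_i/J_i = (60510/43.4×10⁹)·(1.52/5.61×10^-4 + 6.95/1.44×10^-3) = 0.01050 rad.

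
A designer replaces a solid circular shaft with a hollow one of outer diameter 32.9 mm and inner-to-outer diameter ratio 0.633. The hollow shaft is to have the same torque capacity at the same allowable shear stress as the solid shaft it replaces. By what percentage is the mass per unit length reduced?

Equal τ_max and T ⇒ the solid shaft needs d_s³ = d_o³(1−k⁴), so d_s = 32.9·(1−0.633⁴)^(1/3) = 31.04 mm.
Area ratio A_h/A_s = d_o²(1−k²)/d_s² = (1−k²)/(1−k⁴)^(2/3) = 0.6735.
Mass saving = 1 − 0.6735 = 32.7 %.

32.7 %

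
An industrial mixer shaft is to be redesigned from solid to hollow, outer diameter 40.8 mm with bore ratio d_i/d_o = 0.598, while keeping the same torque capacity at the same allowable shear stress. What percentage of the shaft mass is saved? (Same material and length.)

29.6 %

Equal τ_max and T ⇒ the solid shaft needs d_s³ = d_o³(1−k⁴), so d_s = 40.8·(1−0.598⁴)^(1/3) = 38.98 mm.
Area ratio A_h/A_s = d_o²(1−k²)/d_s² = (1−k²)/(1−k⁴)^(2/3) = 0.7038.
Mass saving = 1 − 0.7038 = 29.6 %.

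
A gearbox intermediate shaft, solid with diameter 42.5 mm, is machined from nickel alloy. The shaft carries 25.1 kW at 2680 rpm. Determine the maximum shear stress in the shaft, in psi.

861 psi

ω = 2π·2680/60 = 280.6 rad/s, so T = P/ω = 25.1×10³ / 280.6 = 89.44 N·m.
J = πd⁴/32 = π(0.0425)⁴/32 = 3.203×10^-7 m⁴.
τ_max = T·r/J = 89.44 × 0.0213 / 3.203×10^-7 = 5.934×10^6 Pa.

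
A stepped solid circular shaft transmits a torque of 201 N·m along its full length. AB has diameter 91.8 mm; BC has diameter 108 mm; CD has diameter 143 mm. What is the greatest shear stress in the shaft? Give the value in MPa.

Under the same torque, τ_max = 16T/(πd³) is largest where d is smallest — segment AB (d = 91.8 mm).
τ_max = 16·201.0/(π·(0.0918)³) = 1.323×10^6 Pa.

1.32 MPa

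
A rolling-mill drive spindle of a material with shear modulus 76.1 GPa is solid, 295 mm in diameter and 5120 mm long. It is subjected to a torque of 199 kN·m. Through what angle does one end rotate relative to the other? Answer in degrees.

1.03°

J = πd⁴/32 = π(0.295)⁴/32 = 7.435×10^-4 m⁴.
θ = T·L/(G·J) = 199000 × 5.12 / (76.1×10⁹ × 7.435×10^-4) = 0.01801 rad.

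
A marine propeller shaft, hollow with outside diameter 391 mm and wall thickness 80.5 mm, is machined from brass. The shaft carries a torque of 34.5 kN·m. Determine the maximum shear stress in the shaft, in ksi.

0.484 ksi

J = π(d_o⁴ − d_i⁴)/32 = π(0.391⁴ − 0.230⁴)/32 = 2.020×10^-3 m⁴.
τ_max = T·r/J = 34500 × 0.196 / 2.020×10^-3 = 3.339×10^6 Pa.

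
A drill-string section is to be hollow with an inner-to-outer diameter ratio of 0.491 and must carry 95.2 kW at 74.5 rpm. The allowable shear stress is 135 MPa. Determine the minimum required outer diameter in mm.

78.8 mm

ω = 2π·74.5/60 = 7.802 rad/s, so T = P/ω = 95.2×10³ / 7.802 = 12200 N·m.
For a hollow shaft with d_i/d_o = 0.491: τ_max = 16T/(π d_o³ (1−k⁴)), so d_o = [16T/(π τ_allow (1−k⁴))]^(1/3) = [16·12200/(π·1.35×10^8·0.9419)]^(1/3) = 0.07877 m.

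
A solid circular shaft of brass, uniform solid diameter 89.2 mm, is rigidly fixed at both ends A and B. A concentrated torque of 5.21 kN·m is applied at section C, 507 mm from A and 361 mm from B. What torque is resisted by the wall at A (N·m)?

2170 N·m

With uniform GJ and both ends fixed, compatibility θ_AC = θ_CB gives T_A·a = T_B·b, together with T_A + T_B = T₀.
T_A = T₀·b/(a+b) = 5210·361/868.0 = 2167 N·m; T_B = 3043 N·m.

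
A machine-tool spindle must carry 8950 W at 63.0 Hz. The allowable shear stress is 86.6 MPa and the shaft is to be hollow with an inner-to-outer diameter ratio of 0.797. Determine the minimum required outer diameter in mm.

13.1 mm

ω = 2π·63.0 = 395.8 rad/s, so T = P/ω = 8950 / 395.8 = 22.61 N·m.
For a hollow shaft with d_i/d_o = 0.797: τ_max = 16T/(π d_o³ (1−k⁴)), so d_o = [16T/(π τ_allow (1−k⁴))]^(1/3) = [16·22.61/(π·8.66×10^7·0.5965)]^(1/3) = 0.01306 m.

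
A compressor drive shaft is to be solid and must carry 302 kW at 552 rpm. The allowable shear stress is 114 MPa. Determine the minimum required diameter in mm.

ω = 2π·552/60 = 57.81 rad/s, so T = P/ω = 302×10³ / 57.81 = 5224 N·m.
For a solid shaft τ_max = 16T/(πd³), so d = (16T/(π τ_allow))^(1/3) = (16·5224/(π·1.14×10^8))^(1/3) = 0.06157 m.

61.6 mm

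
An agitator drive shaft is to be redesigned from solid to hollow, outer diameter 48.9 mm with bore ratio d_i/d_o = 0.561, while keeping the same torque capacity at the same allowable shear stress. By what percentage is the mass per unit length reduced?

Equal τ_max and T ⇒ the solid shaft needs d_s³ = d_o³(1−k⁴), so d_s = 48.9·(1−0.561⁴)^(1/3) = 47.23 mm.
Area ratio A_h/A_s = d_o²(1−k²)/d_s² = (1−k²)/(1−k⁴)^(2/3) = 0.7346.
Mass saving = 1 − 0.7346 = 26.5 %.

26.5 %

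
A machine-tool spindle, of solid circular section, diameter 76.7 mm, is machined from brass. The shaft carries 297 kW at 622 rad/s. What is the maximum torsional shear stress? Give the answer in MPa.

ω = 622 rad/s, so T = P/ω = 297×10³ / 622.0 = 477.5 N·m.
J = πd⁴/32 = π(0.0767)⁴/32 = 3.398×10^-6 m⁴.
τ_max = T·r/J = 477.5 × 0.0384 / 3.398×10^-6 = 5.390×10^6 Pa.

5.39 MPa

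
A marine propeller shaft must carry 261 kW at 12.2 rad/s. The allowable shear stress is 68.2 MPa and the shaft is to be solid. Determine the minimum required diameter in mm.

ω = 12.2 rad/s, so T = P/ω = 261×10³ / 12.20 = 21390 N·m.
For a solid shaft τ_max = 16T/(πd³), so d = (16T/(π τ_allow))^(1/3) = (16·21390/(π·6.82×10^7))^(1/3) = 0.1169 m.

117 mm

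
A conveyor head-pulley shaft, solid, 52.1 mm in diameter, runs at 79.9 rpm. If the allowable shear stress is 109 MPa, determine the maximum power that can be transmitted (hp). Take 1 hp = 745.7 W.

J = πd⁴/32 = π(0.0521)⁴/32 = 7.234×10^-7 m⁴.
T_max = τ_allow·J/r = 1.09×10^8 × 7.234×10^-7 / 0.0261 = 3027 N·m.
ω = 2π·79.9/60 = 8.367 rad/s, so P_max = T_max·ω = 2.532×10^4 W.

34.0 hp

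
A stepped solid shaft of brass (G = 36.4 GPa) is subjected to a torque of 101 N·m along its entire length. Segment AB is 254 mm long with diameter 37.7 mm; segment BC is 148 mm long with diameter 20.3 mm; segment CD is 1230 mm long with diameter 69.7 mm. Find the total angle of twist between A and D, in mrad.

29.7 mrad

J_AB = π(0.0377)⁴/32 = 1.98×10^-7 m⁴; J_BC = π(0.0203)⁴/32 = 1.67×10^-8 m⁴; J_CD = π(0.0697)⁴/32 = 2.32×10^-6 m⁴.
θ = (T/G)·Σ L_i/J_i = (101.0/36.4×10⁹)·(0.254/1.98×10^-7 + 0.148/1.67×10^-8 + 1.23/2.32×10^-6) = 0.02966 rad.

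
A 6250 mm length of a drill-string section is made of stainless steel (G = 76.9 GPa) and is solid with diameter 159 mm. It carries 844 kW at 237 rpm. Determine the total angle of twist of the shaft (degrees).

2.52°

ω = 2π·237/60 = 24.82 rad/s, so T = P/ω = 844×10³ / 24.82 = 34010 N·m.
J = πd⁴/32 = π(0.159)⁴/32 = 6.275×10^-5 m⁴.
θ = T·L/(G·J) = 34010 × 6.25 / (76.9×10⁹ × 6.275×10^-5) = 0.04405 rad.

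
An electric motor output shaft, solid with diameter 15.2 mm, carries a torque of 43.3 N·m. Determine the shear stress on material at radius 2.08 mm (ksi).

J = πd⁴/32 = π(0.0152)⁴/32 = 5.241×10^-9 m⁴.
Shear stress varies linearly with radius: τ = T·r/J = 43.30 × 0.00208 / 5.241×10^-9 = 1.719×10^7 Pa.

2.49 ksi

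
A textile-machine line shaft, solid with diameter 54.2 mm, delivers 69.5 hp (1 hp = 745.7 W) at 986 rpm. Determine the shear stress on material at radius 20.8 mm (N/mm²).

12.3 N/mm²

ω = 2π·986/60 = 103.3 rad/s, so T = P/ω = 69.5×745.7 / 103.3 = 501.9 N·m.
J = πd⁴/32 = π(0.0542)⁴/32 = 8.472×10^-7 m⁴.
Shear stress varies linearly with radius: τ = T·r/J = 501.9 × 0.0208 / 8.472×10^-7 = 1.232×10^7 Pa.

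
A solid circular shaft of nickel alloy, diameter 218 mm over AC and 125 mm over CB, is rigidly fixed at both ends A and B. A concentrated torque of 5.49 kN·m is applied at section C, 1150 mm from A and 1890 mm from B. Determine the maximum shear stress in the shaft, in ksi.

Compatibility: T_A·a/J_AC = T_B·b/J_CB with T_A + T_B = T₀.
J_AC = 2.22×10^-4 m⁴, J_CB = 2.40×10^-5 m⁴, so T_A = T₀·(J_AC/a)/((J_AC/a)+(J_CB/b)) = 5151 N·m, T_B = 338.8 N·m.
τ in each portion: τ_AC = 2.53×10^6 Pa, τ_CB = 8.83×10^5 Pa; maximum is in AC.
τ_max = T_AC·r/J = 5151·0.109/2.22×10^-4 = 2.532×10^6 Pa.

0.367 ksi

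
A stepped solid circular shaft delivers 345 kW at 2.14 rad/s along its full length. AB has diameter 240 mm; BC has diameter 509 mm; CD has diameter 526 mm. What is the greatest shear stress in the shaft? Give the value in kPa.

ω = 2.14 rad/s, so T = P/ω = 345×10³ / 2.140 = 161200 N·m.
Under the same torque, τ_max = 16T/(πd³) is largest where d is smallest — segment AB (d = 240 mm).
τ_max = 16·161200/(π·(0.240)³) = 5.939×10^7 Pa.

59400 kPa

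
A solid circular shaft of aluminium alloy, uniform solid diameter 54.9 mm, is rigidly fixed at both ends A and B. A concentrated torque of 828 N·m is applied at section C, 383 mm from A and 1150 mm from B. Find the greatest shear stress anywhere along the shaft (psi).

With uniform GJ and both ends fixed, compatibility θ_AC = θ_CB gives T_A·a = T_B·b, together with T_A + T_B = T₀.
T_A = T₀·b/(a+b) = 828.0·1150/1533 = 621.1 N·m; T_B = 206.9 N·m.
τ in each portion: τ_AC = 1.91×10^7 Pa, τ_CB = 6.37×10^6 Pa; maximum is in AC.
τ_max = T_AC·r/J = 621.1·0.0274/8.92×10^-7 = 1.912×10^7 Pa.

2770 psi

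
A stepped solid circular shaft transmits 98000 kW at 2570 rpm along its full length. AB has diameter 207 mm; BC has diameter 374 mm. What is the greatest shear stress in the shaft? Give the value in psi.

ω = 2π·2570/60 = 269.1 rad/s, so T = P/ω = 98000×10³ / 269.1 = 364100 N·m.
Under the same torque, τ_max = 16T/(πd³) is largest where d is smallest — segment AB (d = 207 mm).
τ_max = 16·364100/(π·(0.207)³) = 2.091×10^8 Pa.

30300 psi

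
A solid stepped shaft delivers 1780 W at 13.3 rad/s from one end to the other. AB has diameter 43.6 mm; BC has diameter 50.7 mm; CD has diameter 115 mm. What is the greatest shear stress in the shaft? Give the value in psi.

ω = 13.3 rad/s, so T = P/ω = 1780 / 13.30 = 133.8 N·m.
Under the same torque, τ_max = 16T/(πd³) is largest where d is smallest — segment AB (d = 43.6 mm).
τ_max = 16·133.8/(π·(0.0436)³) = 8.224×10^6 Pa.

1190 psi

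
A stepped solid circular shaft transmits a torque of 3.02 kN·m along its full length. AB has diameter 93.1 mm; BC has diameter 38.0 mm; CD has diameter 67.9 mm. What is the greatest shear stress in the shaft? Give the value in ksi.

40.7 ksi

Under the same torque, τ_max = 16T/(πd³) is largest where d is smallest — segment BC (d = 38.0 mm).
τ_max = 16·3020/(π·(0.0380)³) = 2.803×10^8 Pa.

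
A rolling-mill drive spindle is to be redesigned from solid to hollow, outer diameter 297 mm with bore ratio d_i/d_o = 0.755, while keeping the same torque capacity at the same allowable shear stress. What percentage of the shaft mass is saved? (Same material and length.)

Equal τ_max and T ⇒ the solid shaft needs d_s³ = d_o³(1−k⁴), so d_s = 297·(1−0.755⁴)^(1/3) = 260.5 mm.
Area ratio A_h/A_s = d_o²(1−k²)/d_s² = (1−k²)/(1−k⁴)^(2/3) = 0.5587.
Mass saving = 1 − 0.5587 = 44.1 %.

44.1 %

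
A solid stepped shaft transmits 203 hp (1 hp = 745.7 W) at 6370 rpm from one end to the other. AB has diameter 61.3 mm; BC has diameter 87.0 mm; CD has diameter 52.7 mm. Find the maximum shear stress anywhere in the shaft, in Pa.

ω = 2π·6370/60 = 667.1 rad/s, so T = P/ω = 203×745.7 / 667.1 = 226.9 N·m.
Under the same torque, τ_max = 16T/(πd³) is largest where d is smallest — segment CD (d = 52.7 mm).
τ_max = 16·226.9/(π·(0.0527)³) = 7.896×10^6 Pa.

7.90e6 Pa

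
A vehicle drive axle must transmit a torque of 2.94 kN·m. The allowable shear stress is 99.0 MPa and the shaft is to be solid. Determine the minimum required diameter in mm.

For a solid shaft τ_max = 16T/(πd³), so d = (16T/(π τ_allow))^(1/3) = (16·2940/(π·9.90×10^7))^(1/3) = 0.05328 m.

53.3 mm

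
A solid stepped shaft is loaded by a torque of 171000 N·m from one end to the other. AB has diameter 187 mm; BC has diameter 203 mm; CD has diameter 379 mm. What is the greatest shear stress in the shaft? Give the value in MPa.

Under the same torque, τ_max = 16T/(πd³) is largest where d is smallest — segment AB (d = 187 mm).
τ_max = 16·171000/(π·(0.187)³) = 1.332×10^8 Pa.

133 MPa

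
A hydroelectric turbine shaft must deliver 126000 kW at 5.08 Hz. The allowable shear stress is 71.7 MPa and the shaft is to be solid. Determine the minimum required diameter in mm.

655 mm

ω = 2π·5.08 = 31.92 rad/s, so T = P/ω = 126000×10³ / 31.92 = 3.948e6 N·m.
For a solid shaft τ_max = 16T/(πd³), so d = (16T/(π τ_allow))^(1/3) = (16·3.948e6/(π·7.17×10^7))^(1/3) = 0.6545 m.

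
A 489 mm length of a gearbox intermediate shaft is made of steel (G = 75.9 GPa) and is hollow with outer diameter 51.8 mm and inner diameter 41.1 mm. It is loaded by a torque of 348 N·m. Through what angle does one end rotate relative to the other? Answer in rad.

J = π(d_o⁴ − d_i⁴)/32 = π(0.0518⁴ − 0.0411⁴)/32 = 4.267×10^-7 m⁴.
θ = T·L/(G·J) = 348.0 × 0.489 / (75.9×10⁹ × 4.267×10^-7) = 5.254×10^-3 rad.

0.00525 rad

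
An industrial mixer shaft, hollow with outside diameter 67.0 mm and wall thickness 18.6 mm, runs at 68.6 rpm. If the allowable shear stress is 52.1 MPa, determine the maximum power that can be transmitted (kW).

J = π(d_o⁴ − d_i⁴)/32 = π(0.0670⁴ − 0.0298⁴)/32 = 1.901×10^-6 m⁴.
T_max = τ_allow·J/r = 5.21×10^7 × 1.901×10^-6 / 0.0335 = 2956 N·m.
ω = 2π·68.6/60 = 7.184 rad/s, so P_max = T_max·ω = 2.124×10^4 W.

21.2 kW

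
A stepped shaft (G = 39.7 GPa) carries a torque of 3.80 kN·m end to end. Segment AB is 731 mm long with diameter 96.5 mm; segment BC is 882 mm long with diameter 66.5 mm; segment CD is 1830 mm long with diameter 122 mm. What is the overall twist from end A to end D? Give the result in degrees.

3.45°

J_AB = π(0.0965)⁴/32 = 8.51×10^-6 m⁴; J_BC = π(0.0665)⁴/32 = 1.92×10^-6 m⁴; J_CD = π(0.122)⁴/32 = 2.17×10^-5 m⁴.
θ = (T/G)·Σ L_i/J_i = (3800/39.7×10⁹)·(0.731/8.51×10^-6 + 0.882/1.92×10^-6 + 1.83/2.17×10^-5) = 0.06024 rad.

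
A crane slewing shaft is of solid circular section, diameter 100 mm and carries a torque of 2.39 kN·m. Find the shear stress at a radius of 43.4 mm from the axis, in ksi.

1.53 ksi

J = πd⁴/32 = π(0.100)⁴/32 = 9.817×10^-6 m⁴.
Shear stress varies linearly with radius: τ = T·r/J = 2390 × 0.0434 / 9.817×10^-6 = 1.057×10^7 Pa.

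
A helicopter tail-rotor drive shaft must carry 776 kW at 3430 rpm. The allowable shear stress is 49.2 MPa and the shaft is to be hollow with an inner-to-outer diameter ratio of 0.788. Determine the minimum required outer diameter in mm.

71.4 mm

ω = 2π·3430/60 = 359.2 rad/s, so T = P/ω = 776×10³ / 359.2 = 2160 N·m.
For a hollow shaft with d_i/d_o = 0.788: τ_max = 16T/(π d_o³ (1−k⁴)), so d_o = [16T/(π τ_allow (1−k⁴))]^(1/3) = [16·2160/(π·4.92×10^7·0.6144)]^(1/3) = 0.07140 m.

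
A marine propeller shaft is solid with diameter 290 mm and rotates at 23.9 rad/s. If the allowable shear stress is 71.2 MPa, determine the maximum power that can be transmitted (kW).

J = πd⁴/32 = π(0.290)⁴/32 = 6.944×10^-4 m⁴.
T_max = τ_allow·J/r = 7.12×10^7 × 6.944×10^-4 / 0.145 = 341000 N·m.
ω = 23.9 rad/s, so P_max = T_max·ω = 8.149×10^6 W.

8150 kW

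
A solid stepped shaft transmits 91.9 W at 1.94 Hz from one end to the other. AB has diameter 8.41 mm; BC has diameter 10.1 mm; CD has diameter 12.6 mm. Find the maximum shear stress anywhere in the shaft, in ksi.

ω = 2π·1.94 = 12.19 rad/s, so T = P/ω = 91.9 / 12.19 = 7.539 N·m.
Under the same torque, τ_max = 16T/(πd³) is largest where d is smallest — segment AB (d = 8.41 mm).
τ_max = 16·7.539/(π·(0.00841)³) = 6.455×10^7 Pa.

9.36 ksi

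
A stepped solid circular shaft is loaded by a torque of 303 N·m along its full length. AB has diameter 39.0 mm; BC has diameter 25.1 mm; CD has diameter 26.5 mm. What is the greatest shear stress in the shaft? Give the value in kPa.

Under the same torque, τ_max = 16T/(πd³) is largest where d is smallest — segment BC (d = 25.1 mm).
τ_max = 16·303.0/(π·(0.0251)³) = 9.759×10^7 Pa.

97600 kPa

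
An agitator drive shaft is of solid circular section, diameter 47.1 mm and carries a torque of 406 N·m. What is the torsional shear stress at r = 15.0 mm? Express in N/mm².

12.6 N/mm²

J = πd⁴/32 = π(0.0471)⁴/32 = 4.832×10^-7 m⁴.
Shear stress varies linearly with radius: τ = T·r/J = 406.0 × 0.0150 / 4.832×10^-7 = 1.260×10^7 Pa.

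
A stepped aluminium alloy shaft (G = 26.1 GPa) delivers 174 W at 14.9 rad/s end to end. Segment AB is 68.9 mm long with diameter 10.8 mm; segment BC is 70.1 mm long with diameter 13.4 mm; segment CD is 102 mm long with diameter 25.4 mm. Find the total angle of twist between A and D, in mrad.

34.1 mrad

ω = 14.9 rad/s, so T = P/ω = 174 / 14.90 = 11.68 N·m.
J_AB = π(0.0108)⁴/32 = 1.34×10^-9 m⁴; J_BC = π(0.0134)⁴/32 = 3.17×10^-9 m⁴; J_CD = π(0.0254)⁴/32 = 4.09×10^-8 m⁴.
θ = (T/G)·Σ L_i/J_i = (11.68/26.1×10⁹)·(0.0689/1.34×10^-9 + 0.0701/3.17×10^-9 + 0.102/4.09×10^-8) = 0.03411 rad.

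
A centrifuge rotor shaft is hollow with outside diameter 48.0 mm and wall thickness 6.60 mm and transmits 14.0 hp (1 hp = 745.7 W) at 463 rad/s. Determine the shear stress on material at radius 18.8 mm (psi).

ω = 463 rad/s, so T = P/ω = 14.0×745.7 / 463.0 = 22.55 N·m.
J = π(d_o⁴ − d_i⁴)/32 = π(0.0480⁴ − 0.0348⁴)/32 = 3.772×10^-7 m⁴.
Shear stress varies linearly with radius: τ = T·r/J = 22.55 × 0.0188 / 3.772×10^-7 = 1.124×10^6 Pa.

163 psi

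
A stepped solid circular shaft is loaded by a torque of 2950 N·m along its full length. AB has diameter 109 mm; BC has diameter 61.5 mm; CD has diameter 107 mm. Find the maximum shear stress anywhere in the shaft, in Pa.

Under the same torque, τ_max = 16T/(πd³) is largest where d is smallest — segment BC (d = 61.5 mm).
τ_max = 16·2950/(π·(0.0615)³) = 6.459×10^7 Pa.

6.46e7 Pa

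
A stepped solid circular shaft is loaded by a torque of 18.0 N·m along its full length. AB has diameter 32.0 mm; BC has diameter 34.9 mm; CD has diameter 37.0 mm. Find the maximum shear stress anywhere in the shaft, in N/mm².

2.80 N/mm²

Under the same torque, τ_max = 16T/(πd³) is largest where d is smallest — segment AB (d = 32.0 mm).
τ_max = 16·18.00/(π·(0.0320)³) = 2.798×10^6 Pa.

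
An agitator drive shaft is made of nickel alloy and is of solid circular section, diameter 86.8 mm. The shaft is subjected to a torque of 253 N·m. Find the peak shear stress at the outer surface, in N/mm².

1.97 N/mm²

J = πd⁴/32 = π(0.0868)⁴/32 = 5.573×10^-6 m⁴.
τ_max = T·r/J = 253.0 × 0.0434 / 5.573×10^-6 = 1.970×10^6 Pa.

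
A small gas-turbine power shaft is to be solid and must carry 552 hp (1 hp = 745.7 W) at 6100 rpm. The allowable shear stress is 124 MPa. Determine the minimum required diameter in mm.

29.8 mm

ω = 2π·6100/60 = 638.8 rad/s, so T = P/ω = 552×745.7 / 638.8 = 644.4 N·m.
For a solid shaft τ_max = 16T/(πd³), so d = (16T/(π τ_allow))^(1/3) = (16·644.4/(π·1.24×10^8))^(1/3) = 0.02980 m.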